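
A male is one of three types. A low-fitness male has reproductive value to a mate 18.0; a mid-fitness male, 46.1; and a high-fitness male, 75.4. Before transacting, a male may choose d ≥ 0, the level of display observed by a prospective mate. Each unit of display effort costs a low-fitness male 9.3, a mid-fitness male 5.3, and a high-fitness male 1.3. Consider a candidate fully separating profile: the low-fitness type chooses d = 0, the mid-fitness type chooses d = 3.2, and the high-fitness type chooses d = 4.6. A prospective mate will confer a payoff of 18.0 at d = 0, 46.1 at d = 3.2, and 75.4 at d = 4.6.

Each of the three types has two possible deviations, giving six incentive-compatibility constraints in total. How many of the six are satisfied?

4

High-fitness (own payoff 75.4 − 1.3×4.6 = 69.42): to d=0 gives 18.0 → no gain ✓; to d=3.2 gives 46.1 − 1.3×3.2 = 41.94 → no gain ✓.
Mid-fitness (own payoff 46.1 − 5.3×3.2 = 29.14): to d=0 gives 18.0 → no gain ✓; to d=4.6 gives 75.4 − 5.3×4.6 = 51.02 → profitable ✗.
Low-fitness (own payoff 18.0): to d=3.2 gives 46.1 − 9.3×3.2 = 16.34 → no gain ✓; to d=4.6 gives 75.4 − 9.3×4.6 = 32.62 → profitable ✗.
4 of the 6 constraints hold; not an equilibrium.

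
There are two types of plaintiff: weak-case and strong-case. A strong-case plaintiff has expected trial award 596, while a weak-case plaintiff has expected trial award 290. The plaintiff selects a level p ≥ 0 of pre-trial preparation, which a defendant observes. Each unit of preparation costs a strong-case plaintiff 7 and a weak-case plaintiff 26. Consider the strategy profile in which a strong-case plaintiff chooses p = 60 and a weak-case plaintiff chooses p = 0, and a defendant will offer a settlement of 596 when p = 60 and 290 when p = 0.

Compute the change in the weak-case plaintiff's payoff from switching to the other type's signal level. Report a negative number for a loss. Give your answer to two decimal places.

Playing p = 0 the weak-case plaintiff receives 290.
Deviating to p = 60 brings payment 596 at cost 26 × 60 = 1560, netting -964.
Gain from deviating: -964 − 290 = -1254.00.
The gain is negative, so the weak-case type's incentive-compatibility constraint is satisfied.

-1254.00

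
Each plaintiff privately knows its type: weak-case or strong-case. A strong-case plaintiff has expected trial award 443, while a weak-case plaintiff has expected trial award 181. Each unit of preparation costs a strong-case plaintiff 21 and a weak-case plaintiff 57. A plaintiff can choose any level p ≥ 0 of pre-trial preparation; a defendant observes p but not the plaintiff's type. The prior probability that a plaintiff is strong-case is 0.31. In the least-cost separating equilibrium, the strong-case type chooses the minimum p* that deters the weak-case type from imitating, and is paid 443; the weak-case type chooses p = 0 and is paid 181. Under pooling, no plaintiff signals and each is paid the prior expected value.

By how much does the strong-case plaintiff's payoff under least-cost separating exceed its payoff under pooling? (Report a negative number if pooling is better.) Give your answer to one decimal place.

Least-cost separating signal: p* solves 181 = 443 − 57·p*, so p* = (443 − 181)/57 ≈ 4.5965.
Strong-case type's separating payoff: 443 − 21 × p* = 443 − 21 × (443 − 181)/57 = 443 − 5502/57 ≈ 346.474.
Pooling payoff: 0.31 × 443 + 0.69 × 181 = 262.22.
Difference: 346.474 − 262.22 = 84.254, i.e. 84.3 to one decimal place.
The strong-case type prefers to separate.

84.3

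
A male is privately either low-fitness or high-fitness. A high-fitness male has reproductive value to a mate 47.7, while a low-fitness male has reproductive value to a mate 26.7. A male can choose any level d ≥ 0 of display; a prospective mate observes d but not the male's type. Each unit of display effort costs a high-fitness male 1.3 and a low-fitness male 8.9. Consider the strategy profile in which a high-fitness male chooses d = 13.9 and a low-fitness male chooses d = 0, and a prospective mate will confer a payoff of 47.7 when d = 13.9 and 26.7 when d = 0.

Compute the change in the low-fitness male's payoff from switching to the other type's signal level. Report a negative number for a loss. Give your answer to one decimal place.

Playing d = 0 the low-fitness male receives 26.7.
Deviating to d = 13.9 brings payment 47.7 at cost 8.9 × 13.9 = 123.71, netting -76.01.
Gain from deviating: -76.01 − 26.7 = -102.71, i.e. -102.7 to one decimal place.
The gain is negative, so the low-fitness type's incentive-compatibility constraint is satisfied.

-102.7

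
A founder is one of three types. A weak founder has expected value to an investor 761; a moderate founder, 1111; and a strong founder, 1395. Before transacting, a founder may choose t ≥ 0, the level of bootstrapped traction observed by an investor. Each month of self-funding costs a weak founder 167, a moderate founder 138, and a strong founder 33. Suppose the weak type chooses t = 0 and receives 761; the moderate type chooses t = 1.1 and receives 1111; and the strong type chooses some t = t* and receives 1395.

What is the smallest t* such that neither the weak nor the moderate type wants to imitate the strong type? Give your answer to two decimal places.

3.80

Moderate type (on-path payoff 1111 − 138×1.1 = 959.2) won't mimic when 959.2 ≥ 1395 − 138·t*, i.e. t* ≥ 3.16.
Weak type (on-path payoff 761) won't mimic when 761 ≥ 1395 − 167·t*, i.e. t* ≥ 3.80.
Both must hold, so t* = max(3.80, 3.16) = 3.80. The weak type's constraint binds.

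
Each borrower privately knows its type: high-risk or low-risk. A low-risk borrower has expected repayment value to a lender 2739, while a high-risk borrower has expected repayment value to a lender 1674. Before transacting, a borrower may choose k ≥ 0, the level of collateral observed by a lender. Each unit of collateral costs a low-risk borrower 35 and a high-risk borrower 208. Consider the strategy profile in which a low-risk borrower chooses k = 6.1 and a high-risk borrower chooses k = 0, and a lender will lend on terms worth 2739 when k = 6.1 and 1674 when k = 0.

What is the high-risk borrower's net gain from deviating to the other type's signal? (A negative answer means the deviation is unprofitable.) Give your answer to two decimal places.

Playing k = 0 the high-risk borrower receives 1674.
Deviating to k = 6.1 brings payment 2739 at cost 208 × 6.1 = 1268.8, netting 1470.2.
Gain from deviating: 1470.2 − 1674 = -203.80.
The gain is negative, so the high-risk type's incentive-compatibility constraint is satisfied.

-203.80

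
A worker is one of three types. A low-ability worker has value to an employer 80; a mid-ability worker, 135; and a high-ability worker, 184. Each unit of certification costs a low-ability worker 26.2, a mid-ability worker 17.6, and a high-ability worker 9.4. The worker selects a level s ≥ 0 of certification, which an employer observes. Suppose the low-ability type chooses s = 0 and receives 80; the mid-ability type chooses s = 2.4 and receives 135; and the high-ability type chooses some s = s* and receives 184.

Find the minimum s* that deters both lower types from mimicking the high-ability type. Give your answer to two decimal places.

Mid-ability type (on-path payoff 135 − 17.6×2.4 = 92.76) won't mimic when 92.76 ≥ 184 − 17.6·s*, i.e. s* ≥ 5.18.
Low-ability type (on-path payoff 80) won't mimic when 80 ≥ 184 − 26.2·s*, i.e. s* ≥ 3.97.
Both must hold, so s* = max(3.97, 5.18) = 5.18. The mid-ability type's constraint binds.

5.18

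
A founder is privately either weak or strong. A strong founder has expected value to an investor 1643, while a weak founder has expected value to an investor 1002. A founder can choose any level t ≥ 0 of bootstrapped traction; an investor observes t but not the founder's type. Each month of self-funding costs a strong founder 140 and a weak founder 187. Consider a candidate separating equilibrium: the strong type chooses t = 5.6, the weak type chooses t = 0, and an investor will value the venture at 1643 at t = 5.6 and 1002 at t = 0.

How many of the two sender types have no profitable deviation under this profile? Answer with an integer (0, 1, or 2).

Weak type: stay at 0 → 1002; mimic → 1643 − 187 × 5.6 = 595.8. IC holds (1002 ≥ 595.8).
Strong type: signal → 1643 − 140 × 5.6 = 859; deviate to 0 → 1002. IC fails (859 < 1002).
1 of 2 constraints hold, so this profile is not an equilibrium.

1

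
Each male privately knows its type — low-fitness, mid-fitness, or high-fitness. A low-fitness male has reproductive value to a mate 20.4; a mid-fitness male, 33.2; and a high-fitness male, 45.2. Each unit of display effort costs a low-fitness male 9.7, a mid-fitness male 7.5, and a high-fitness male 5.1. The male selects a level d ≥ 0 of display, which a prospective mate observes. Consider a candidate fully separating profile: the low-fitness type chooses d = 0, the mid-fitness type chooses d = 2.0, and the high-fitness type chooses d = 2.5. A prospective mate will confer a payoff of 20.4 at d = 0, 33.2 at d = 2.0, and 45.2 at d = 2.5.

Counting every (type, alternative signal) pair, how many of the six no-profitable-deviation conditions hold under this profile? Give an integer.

High-fitness (own payoff 45.2 − 5.1×2.5 = 32.45): to d=0 gives 20.4 → no gain ✓; to d=2.0 gives 33.2 − 5.1×2.0 = 23 → no gain ✓.
Mid-fitness (own payoff 33.2 − 7.5×2.0 = 18.2): to d=0 gives 20.4 → profitable ✗; to d=2.5 gives 45.2 − 7.5×2.5 = 26.45 → profitable ✗.
Low-fitness (own payoff 20.4): to d=2.0 gives 33.2 − 9.7×2.0 = 13.8 → no gain ✓; to d=2.5 gives 45.2 − 9.7×2.5 = 20.95 → profitable ✗.
3 of the 6 constraints hold; not an equilibrium.

3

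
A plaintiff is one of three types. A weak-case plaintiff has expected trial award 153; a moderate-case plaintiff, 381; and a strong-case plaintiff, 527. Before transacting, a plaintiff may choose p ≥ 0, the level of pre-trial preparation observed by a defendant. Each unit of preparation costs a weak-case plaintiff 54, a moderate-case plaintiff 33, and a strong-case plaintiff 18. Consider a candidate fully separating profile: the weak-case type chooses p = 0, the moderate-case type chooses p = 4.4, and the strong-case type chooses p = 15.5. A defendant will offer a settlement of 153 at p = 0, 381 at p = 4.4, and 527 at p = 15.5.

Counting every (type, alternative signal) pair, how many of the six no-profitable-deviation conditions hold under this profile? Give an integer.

Weak-case (own payoff 153): to p=4.4 gives 381 − 54×4.4 = 143.4 → no gain ✓; to p=15.5 gives 527 − 54×15.5 = -310 → no gain ✓.
Moderate-case (own payoff 381 − 33×4.4 = 235.8): to p=0 gives 153 → no gain ✓; to p=15.5 gives 527 − 33×15.5 = 15.5 → no gain ✓.
Strong-case (own payoff 527 − 18×15.5 = 248): to p=0 gives 153 → no gain ✓; to p=4.4 gives 381 − 18×4.4 = 301.8 → profitable ✗.
5 of the 6 constraints hold; not an equilibrium.

5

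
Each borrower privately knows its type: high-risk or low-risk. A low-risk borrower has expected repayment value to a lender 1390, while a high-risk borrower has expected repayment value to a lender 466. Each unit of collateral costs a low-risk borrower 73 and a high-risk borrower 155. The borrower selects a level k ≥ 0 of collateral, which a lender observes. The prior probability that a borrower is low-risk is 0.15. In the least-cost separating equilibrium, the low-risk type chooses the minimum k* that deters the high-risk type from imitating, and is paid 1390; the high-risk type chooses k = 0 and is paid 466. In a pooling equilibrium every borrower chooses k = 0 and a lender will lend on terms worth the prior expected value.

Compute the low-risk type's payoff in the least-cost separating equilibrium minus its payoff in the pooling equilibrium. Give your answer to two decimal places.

Least-cost separating signal: k* solves 466 = 1390 − 155·k*, so k* = (1390 − 466)/155 ≈ 5.9613.
Low-risk type's separating payoff: 1390 − 73 × k* = 1390 − 73 × (1390 − 466)/155 = 1390 − 67452/155 ≈ 954.8258.
Pooling payoff: 0.15 × 1390 + 0.85 × 466 = 604.6.
Difference: 954.8258 − 604.6 = 350.2258, i.e. 350.23 to two decimal places.
The low-risk type prefers to separate.

350.23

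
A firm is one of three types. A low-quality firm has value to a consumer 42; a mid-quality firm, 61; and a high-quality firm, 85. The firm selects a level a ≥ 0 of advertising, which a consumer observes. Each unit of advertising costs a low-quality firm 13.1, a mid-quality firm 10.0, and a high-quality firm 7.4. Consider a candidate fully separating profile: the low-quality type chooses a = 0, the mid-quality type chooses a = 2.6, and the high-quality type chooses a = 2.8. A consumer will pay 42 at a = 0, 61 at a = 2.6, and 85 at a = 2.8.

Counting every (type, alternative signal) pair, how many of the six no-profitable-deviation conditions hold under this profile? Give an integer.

Low-quality (own payoff 42): to a=2.6 gives 61 − 13.1×2.6 = 26.94 → no gain ✓; to a=2.8 gives 85 − 13.1×2.8 = 48.32 → profitable ✗.
Mid-quality (own payoff 61 − 10.0×2.6 = 35): to a=0 gives 42 → profitable ✗; to a=2.8 gives 85 − 10.0×2.8 = 57 → profitable ✗.
High-quality (own payoff 85 − 7.4×2.8 = 64.28): to a=0 gives 42 → no gain ✓; to a=2.6 gives 61 − 7.4×2.6 = 41.76 → no gain ✓.
3 of the 6 constraints hold; not an equilibrium.

3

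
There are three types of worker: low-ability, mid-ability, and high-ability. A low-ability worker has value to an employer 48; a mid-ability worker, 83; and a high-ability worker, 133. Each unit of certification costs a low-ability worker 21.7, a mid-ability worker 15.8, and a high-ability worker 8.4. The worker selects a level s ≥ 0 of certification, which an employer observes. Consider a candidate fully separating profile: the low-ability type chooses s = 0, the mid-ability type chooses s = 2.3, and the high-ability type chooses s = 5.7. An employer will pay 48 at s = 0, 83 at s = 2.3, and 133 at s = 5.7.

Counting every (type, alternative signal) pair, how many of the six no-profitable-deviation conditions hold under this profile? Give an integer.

Low-ability (own payoff 48): to s=2.3 gives 83 − 21.7×2.3 = 33.09 → no gain ✓; to s=5.7 gives 133 − 21.7×5.7 = 9.31 → no gain ✓.
High-ability (own payoff 133 − 8.4×5.7 = 85.12): to s=0 gives 48 → no gain ✓; to s=2.3 gives 83 − 8.4×2.3 = 63.68 → no gain ✓.
Mid-ability (own payoff 83 − 15.8×2.3 = 46.66): to s=0 gives 48 → profitable ✗; to s=5.7 gives 133 − 15.8×5.7 = 42.94 → no gain ✓.
5 of the 6 constraints hold; not an equilibrium.

5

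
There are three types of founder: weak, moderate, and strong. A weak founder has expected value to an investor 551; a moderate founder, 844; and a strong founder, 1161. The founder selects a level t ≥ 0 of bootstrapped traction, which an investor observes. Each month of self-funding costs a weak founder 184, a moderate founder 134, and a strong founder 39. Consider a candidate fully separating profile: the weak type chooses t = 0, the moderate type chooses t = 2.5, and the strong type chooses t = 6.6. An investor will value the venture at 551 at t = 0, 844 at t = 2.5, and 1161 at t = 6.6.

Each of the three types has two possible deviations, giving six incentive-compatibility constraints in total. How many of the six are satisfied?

5

Moderate (own payoff 844 − 134×2.5 = 509): to t=0 gives 551 → profitable ✗; to t=6.6 gives 1161 − 134×6.6 = 276.6 → no gain ✓.
Strong (own payoff 1161 − 39×6.6 = 903.6): to t=0 gives 551 → no gain ✓; to t=2.5 gives 844 − 39×2.5 = 746.5 → no gain ✓.
Weak (own payoff 551): to t=2.5 gives 844 − 184×2.5 = 384 → no gain ✓; to t=6.6 gives 1161 − 184×6.6 = -53.4 → no gain ✓.
5 of the 6 constraints hold; not an equilibrium.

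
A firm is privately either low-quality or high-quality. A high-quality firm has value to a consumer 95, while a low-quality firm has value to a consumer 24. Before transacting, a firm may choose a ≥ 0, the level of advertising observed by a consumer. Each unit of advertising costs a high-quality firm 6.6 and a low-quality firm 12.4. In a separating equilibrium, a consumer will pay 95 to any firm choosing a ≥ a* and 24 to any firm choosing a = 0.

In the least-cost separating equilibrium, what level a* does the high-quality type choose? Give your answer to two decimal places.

A low-quality firm choosing a = 0 receives 24.
Imitating at a* instead would pay 95 at cost 12.4·a*, netting 95 − 12.4·a*.
Indifference: 24 = 95 − 12.4·a*, so a* = (95 − 24) / 12.4 ≈ 5.73.
At a* the low-quality type's incentive constraint just binds; the high-quality type strictly prefers a* since its per-unit cost is lower.

5.73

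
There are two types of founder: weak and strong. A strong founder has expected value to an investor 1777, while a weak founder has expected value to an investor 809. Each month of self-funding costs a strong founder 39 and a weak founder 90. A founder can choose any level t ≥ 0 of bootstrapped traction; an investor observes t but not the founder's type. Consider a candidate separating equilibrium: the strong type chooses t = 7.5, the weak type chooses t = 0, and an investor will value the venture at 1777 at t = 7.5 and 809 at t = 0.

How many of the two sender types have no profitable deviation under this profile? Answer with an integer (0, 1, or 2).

1

Weak type: stay at 0 → 809; mimic → 1777 − 90 × 7.5 = 1102. IC fails (809 < 1102).
Strong type: signal → 1777 − 39 × 7.5 = 1484.5; deviate to 0 → 809. IC holds (1484.5 ≥ 809).
1 of 2 constraints hold, so this profile is not an equilibrium.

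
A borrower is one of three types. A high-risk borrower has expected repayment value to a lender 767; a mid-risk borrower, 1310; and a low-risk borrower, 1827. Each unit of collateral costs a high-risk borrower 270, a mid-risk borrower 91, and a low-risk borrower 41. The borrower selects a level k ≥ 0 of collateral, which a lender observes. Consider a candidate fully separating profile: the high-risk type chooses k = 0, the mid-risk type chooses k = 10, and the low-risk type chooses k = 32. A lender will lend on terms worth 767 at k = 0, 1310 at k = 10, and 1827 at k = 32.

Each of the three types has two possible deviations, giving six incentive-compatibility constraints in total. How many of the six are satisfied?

3

Low-risk (own payoff 1827 − 41×32 = 515): to k=0 gives 767 → profitable ✗; to k=10 gives 1310 − 41×10 = 900 → profitable ✗.
Mid-risk (own payoff 1310 − 91×10 = 400): to k=0 gives 767 → profitable ✗; to k=32 gives 1827 − 91×32 = -1085 → no gain ✓.
High-risk (own payoff 767): to k=10 gives 1310 − 270×10 = -1390 → no gain ✓; to k=32 gives 1827 − 270×32 = -6813 → no gain ✓.
3 of the 6 constraints hold; not an equilibrium.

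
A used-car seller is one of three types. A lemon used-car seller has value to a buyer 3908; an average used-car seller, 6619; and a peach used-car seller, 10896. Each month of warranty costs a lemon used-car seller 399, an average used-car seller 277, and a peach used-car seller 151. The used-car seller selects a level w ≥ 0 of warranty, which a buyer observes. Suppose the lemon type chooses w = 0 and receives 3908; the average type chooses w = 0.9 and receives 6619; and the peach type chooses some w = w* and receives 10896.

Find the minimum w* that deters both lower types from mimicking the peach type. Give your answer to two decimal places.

Lemon type (on-path payoff 3908) won't mimic when 3908 ≥ 10896 − 399·w*, i.e. w* ≥ 17.51.
Average type (on-path payoff 6619 − 277×0.9 = 6369.7) won't mimic when 6369.7 ≥ 10896 − 277·w*, i.e. w* ≥ 16.34.
Both must hold, so w* = max(17.51, 16.34) = 17.51. The lemon type's constraint binds.

17.51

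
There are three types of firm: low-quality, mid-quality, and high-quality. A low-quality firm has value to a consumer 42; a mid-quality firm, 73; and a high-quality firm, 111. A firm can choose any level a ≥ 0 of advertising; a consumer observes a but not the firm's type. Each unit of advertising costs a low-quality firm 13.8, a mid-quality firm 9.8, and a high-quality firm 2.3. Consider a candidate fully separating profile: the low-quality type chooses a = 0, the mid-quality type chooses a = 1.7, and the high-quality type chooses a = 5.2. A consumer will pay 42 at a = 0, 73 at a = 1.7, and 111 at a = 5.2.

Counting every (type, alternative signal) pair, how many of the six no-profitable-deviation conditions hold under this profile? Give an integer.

4

High-quality (own payoff 111 − 2.3×5.2 = 99.04): to a=0 gives 42 → no gain ✓; to a=1.7 gives 73 − 2.3×1.7 = 69.09 → no gain ✓.
Low-quality (own payoff 42): to a=1.7 gives 73 − 13.8×1.7 = 49.54 → profitable ✗; to a=5.2 gives 111 − 13.8×5.2 = 39.24 → no gain ✓.
Mid-quality (own payoff 73 − 9.8×1.7 = 56.34): to a=0 gives 42 → no gain ✓; to a=5.2 gives 111 − 9.8×5.2 = 60.04 → profitable ✗.
4 of the 6 constraints hold; not an equilibrium.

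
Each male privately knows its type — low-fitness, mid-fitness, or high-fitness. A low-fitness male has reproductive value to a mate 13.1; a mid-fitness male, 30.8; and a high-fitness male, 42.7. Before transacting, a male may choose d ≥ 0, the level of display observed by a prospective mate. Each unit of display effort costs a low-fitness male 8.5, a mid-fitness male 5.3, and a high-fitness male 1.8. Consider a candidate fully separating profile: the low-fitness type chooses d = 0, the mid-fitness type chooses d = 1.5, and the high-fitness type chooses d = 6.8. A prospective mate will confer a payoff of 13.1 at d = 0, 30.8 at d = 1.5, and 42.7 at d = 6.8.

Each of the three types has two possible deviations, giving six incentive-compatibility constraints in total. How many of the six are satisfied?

5

High-fitness (own payoff 42.7 − 1.8×6.8 = 30.46): to d=0 gives 13.1 → no gain ✓; to d=1.5 gives 30.8 − 1.8×1.5 = 28.1 → no gain ✓.
Low-fitness (own payoff 13.1): to d=1.5 gives 30.8 − 8.5×1.5 = 18.05 → profitable ✗; to d=6.8 gives 42.7 − 8.5×6.8 = -15.1 → no gain ✓.
Mid-fitness (own payoff 30.8 − 5.3×1.5 = 22.85): to d=0 gives 13.1 → no gain ✓; to d=6.8 gives 42.7 − 5.3×6.8 = 6.66 → no gain ✓.
5 of the 6 constraints hold; not an equilibrium.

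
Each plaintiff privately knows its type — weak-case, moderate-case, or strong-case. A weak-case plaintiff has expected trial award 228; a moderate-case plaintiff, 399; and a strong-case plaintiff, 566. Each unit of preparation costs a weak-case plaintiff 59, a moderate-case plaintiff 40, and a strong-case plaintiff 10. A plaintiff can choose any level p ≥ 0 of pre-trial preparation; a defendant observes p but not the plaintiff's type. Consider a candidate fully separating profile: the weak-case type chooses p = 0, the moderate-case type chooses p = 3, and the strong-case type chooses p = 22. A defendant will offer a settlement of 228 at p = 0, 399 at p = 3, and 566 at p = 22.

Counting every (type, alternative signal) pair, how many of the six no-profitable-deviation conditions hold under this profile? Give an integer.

Strong-case (own payoff 566 − 10×22 = 346): to p=0 gives 228 → no gain ✓; to p=3 gives 399 − 10×3 = 369 → profitable ✗.
Moderate-case (own payoff 399 − 40×3 = 279): to p=0 gives 228 → no gain ✓; to p=22 gives 566 − 40×22 = -314 → no gain ✓.
Weak-case (own payoff 228): to p=3 gives 399 − 59×3 = 222 → no gain ✓; to p=22 gives 566 − 59×22 = -732 → no gain ✓.
5 of the 6 constraints hold; not an equilibrium.

5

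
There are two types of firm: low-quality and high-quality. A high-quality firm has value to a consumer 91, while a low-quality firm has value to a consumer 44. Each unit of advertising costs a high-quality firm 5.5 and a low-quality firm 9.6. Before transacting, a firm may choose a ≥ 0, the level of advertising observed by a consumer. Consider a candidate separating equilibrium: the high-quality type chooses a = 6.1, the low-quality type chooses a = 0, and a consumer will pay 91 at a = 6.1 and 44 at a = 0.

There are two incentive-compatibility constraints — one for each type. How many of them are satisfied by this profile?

2

High-quality type: signal → 91 − 5.5 × 6.1 = 57.45; deviate to 0 → 44. IC holds (57.45 ≥ 44).
Low-quality type: stay at 0 → 44; mimic → 91 − 9.6 × 6.1 = 32.44. IC holds (44 ≥ 32.44).
2 of 2 constraints hold, so this is a separating equilibrium.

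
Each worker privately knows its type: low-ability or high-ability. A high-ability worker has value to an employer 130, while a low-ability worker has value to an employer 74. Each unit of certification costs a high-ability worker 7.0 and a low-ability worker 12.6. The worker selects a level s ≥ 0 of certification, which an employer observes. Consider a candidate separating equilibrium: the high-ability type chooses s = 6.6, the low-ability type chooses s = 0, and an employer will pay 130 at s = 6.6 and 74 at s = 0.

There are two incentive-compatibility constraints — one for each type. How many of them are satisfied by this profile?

High-ability type: signal → 130 − 7.0 × 6.6 = 83.8; deviate to 0 → 74. IC holds (83.8 ≥ 74).
Low-ability type: stay at 0 → 74; mimic → 130 − 12.6 × 6.6 = 46.84. IC holds (74 ≥ 46.84).
2 of 2 constraints hold, so this is a separating equilibrium.

2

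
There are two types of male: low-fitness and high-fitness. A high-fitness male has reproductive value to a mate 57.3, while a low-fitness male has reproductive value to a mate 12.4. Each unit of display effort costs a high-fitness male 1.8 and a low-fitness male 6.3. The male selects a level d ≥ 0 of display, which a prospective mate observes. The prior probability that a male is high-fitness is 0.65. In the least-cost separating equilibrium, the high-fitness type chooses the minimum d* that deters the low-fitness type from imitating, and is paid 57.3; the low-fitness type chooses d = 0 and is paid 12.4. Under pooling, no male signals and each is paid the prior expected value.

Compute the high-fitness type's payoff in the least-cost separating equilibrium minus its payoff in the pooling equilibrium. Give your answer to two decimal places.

2.89

Least-cost separating signal: d* solves 12.4 = 57.3 − 6.3·d*, so d* = (57.3 − 12.4)/6.3 ≈ 7.1270.
High-fitness type's separating payoff: 57.3 − 1.8 × d* = 57.3 − 1.8 × (57.3 − 12.4)/6.3 = 57.3 − 80.82/6.3 ≈ 44.4714.
Pooling payoff: 0.65 × 57.3 + 0.35 × 12.4 = 41.585.
Difference: 44.4714 − 41.585 = 2.8864, i.e. 2.89 to two decimal places.
The high-fitness type prefers to separate.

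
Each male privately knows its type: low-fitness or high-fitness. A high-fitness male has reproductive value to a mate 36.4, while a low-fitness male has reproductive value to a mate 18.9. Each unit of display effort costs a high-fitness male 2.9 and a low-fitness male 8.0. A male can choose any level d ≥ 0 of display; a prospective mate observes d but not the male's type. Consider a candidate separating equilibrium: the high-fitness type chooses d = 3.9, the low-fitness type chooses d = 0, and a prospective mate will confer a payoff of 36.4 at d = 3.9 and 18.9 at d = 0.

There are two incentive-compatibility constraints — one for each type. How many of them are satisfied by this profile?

2

Low-fitness type: stay at 0 → 18.9; mimic → 36.4 − 8.0 × 3.9 = 5.2. IC holds (18.9 ≥ 5.2).
High-fitness type: signal → 36.4 − 2.9 × 3.9 = 25.09; deviate to 0 → 18.9. IC holds (25.09 ≥ 18.9).
2 of 2 constraints hold, so this is a separating equilibrium.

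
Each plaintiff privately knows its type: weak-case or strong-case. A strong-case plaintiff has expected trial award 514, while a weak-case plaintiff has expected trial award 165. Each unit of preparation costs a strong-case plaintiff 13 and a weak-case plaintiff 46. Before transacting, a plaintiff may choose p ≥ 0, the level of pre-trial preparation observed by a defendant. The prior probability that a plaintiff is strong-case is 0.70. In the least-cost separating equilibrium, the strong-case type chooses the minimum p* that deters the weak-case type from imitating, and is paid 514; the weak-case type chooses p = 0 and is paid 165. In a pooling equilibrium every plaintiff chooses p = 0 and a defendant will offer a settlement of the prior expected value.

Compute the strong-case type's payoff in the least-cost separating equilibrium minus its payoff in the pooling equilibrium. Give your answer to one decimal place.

Least-cost separating signal: p* solves 165 = 514 − 46·p*, so p* = (514 − 165)/46 ≈ 7.5870.
Strong-case type's separating payoff: 514 − 13 × p* = 514 − 13 × (514 − 165)/46 = 514 − 4537/46 ≈ 415.370.
Pooling payoff: 0.70 × 514 + 0.30 × 165 = 409.3.
Difference: 415.370 − 409.3 = 6.07, i.e. 6.1 to one decimal place.
The strong-case type prefers to separate.

6.1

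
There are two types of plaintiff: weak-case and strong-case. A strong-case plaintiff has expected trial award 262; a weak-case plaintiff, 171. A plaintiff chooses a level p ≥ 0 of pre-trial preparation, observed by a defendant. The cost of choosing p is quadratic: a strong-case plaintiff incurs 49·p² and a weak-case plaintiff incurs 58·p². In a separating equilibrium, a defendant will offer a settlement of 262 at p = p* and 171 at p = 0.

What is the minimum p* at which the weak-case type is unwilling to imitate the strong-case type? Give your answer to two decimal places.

The weak-case type at p = 0 receives 171; imitating at p* yields 262 − 58·p*².
Indifference: 171 = 262 − 58·p*², so p*² = (262 − 171) / 58 ≈ 1.5690.
p* = √1.5690 ≈ 1.25.

1.25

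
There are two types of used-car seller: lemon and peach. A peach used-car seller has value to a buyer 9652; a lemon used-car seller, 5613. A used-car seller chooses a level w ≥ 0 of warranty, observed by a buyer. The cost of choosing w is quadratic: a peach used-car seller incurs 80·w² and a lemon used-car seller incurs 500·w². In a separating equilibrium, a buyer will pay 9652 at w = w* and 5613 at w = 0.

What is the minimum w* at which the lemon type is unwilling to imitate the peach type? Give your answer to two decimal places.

2.84

The lemon type at w = 0 receives 5613; imitating at w* yields 9652 − 500·w*².
Indifference: 5613 = 9652 − 500·w*², so w*² = (9652 − 5613) / 500 = 8.078.
w* = √8.078 ≈ 2.84.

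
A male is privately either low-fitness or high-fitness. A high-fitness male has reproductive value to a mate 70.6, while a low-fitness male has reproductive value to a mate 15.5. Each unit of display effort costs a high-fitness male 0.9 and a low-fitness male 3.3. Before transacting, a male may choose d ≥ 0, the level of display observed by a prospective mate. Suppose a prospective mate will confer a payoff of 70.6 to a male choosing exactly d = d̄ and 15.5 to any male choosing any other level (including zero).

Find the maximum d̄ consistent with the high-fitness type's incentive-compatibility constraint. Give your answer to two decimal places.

61.22

Choosing d̄ yields the high-fitness type 70.6 − 0.9·d̄; choosing zero yields 15.5.
The high-fitness type is indifferent at 70.6 − 0.9·d̄ = 15.5, i.e. d̄ = (70.6 − 15.5) / 0.9 ≈ 61.22.
For any d̄ above 61.22 the high-fitness type would rather pool at zero, so separation collapses.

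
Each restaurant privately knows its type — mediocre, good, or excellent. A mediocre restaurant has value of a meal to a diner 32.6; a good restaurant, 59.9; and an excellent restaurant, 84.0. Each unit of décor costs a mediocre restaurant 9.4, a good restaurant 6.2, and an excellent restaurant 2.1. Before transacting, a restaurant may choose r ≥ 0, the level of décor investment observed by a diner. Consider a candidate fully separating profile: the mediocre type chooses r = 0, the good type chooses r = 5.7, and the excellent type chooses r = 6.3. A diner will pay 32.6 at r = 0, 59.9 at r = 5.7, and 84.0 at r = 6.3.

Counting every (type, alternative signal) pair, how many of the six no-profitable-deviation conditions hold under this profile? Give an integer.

Excellent (own payoff 84.0 − 2.1×6.3 = 70.77): to r=0 gives 32.6 → no gain ✓; to r=5.7 gives 59.9 − 2.1×5.7 = 47.93 → no gain ✓.
Mediocre (own payoff 32.6): to r=5.7 gives 59.9 − 9.4×5.7 = 6.32 → no gain ✓; to r=6.3 gives 84.0 − 9.4×6.3 = 24.78 → no gain ✓.
Good (own payoff 59.9 − 6.2×5.7 = 24.56): to r=0 gives 32.6 → profitable ✗; to r=6.3 gives 84.0 − 6.2×6.3 = 44.94 → profitable ✗.
4 of the 6 constraints hold; not an equilibrium.

4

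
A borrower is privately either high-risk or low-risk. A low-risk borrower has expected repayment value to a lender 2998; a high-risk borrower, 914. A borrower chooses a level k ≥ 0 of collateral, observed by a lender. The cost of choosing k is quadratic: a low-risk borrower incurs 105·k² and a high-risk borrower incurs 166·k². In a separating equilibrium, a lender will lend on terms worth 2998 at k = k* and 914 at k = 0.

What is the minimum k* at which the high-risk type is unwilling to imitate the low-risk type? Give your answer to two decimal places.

3.54

The high-risk type at k = 0 receives 914; imitating at k* yields 2998 − 166·k*².
Indifference: 914 = 2998 − 166·k*², so k*² = (2998 − 914) / 166 ≈ 12.5542.
k* = √12.5542 ≈ 3.54.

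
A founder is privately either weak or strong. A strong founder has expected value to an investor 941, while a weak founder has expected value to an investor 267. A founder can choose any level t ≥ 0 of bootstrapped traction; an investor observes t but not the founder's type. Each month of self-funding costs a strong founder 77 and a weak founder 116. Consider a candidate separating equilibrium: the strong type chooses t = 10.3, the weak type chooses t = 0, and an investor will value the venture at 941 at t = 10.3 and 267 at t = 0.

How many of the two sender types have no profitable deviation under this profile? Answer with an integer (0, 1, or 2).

1

Strong type: signal → 941 − 77 × 10.3 = 147.9; deviate to 0 → 267. IC fails (147.9 < 267).
Weak type: stay at 0 → 267; mimic → 941 − 116 × 10.3 = -253.8. IC holds (267 ≥ -253.8).
1 of 2 constraints hold, so this profile is not an equilibrium.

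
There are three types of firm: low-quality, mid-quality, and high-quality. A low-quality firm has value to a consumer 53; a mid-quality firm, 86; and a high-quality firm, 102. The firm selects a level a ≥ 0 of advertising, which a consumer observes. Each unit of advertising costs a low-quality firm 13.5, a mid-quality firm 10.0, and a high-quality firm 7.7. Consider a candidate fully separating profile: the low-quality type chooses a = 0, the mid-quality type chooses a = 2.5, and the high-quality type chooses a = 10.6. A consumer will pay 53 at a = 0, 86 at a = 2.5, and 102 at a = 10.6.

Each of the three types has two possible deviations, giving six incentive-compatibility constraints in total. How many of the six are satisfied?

Mid-quality (own payoff 86 − 10.0×2.5 = 61): to a=0 gives 53 → no gain ✓; to a=10.6 gives 102 − 10.0×10.6 = -4 → no gain ✓.
High-quality (own payoff 102 − 7.7×10.6 = 20.38): to a=0 gives 53 → profitable ✗; to a=2.5 gives 86 − 7.7×2.5 = 66.75 → profitable ✗.
Low-quality (own payoff 53): to a=2.5 gives 86 − 13.5×2.5 = 52.25 → no gain ✓; to a=10.6 gives 102 − 13.5×10.6 = -41.1 → no gain ✓.
4 of the 6 constraints hold; not an equilibrium.

4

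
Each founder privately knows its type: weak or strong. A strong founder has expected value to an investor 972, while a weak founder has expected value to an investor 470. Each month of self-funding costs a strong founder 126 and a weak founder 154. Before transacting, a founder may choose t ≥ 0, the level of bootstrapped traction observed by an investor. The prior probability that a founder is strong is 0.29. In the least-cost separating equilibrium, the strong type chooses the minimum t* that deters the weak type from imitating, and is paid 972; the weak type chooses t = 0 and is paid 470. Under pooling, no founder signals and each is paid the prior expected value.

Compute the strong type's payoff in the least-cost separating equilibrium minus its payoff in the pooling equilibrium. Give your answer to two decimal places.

Least-cost separating signal: t* solves 470 = 972 − 154·t*, so t* = (972 − 470)/154 ≈ 3.2597.
Strong type's separating payoff: 972 − 126 × t* = 972 − 126 × (972 − 470)/154 = 972 − 63252/154 ≈ 561.2727.
Pooling payoff: 0.29 × 972 + 0.71 × 470 = 615.58.
Difference: 561.2727 − 615.58 = -54.3073, i.e. -54.31 to two decimal places.
The strong type would prefer the pooling outcome.

-54.31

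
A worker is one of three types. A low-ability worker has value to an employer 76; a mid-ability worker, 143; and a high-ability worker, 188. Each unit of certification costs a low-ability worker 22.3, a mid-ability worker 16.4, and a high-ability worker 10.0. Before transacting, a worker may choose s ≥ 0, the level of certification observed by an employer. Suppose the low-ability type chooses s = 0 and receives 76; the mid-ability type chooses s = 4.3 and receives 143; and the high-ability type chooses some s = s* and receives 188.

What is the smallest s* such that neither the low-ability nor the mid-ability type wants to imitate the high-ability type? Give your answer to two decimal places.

Low-ability type (on-path payoff 76) won't mimic when 76 ≥ 188 − 22.3·s*, i.e. s* ≥ 5.02.
Mid-ability type (on-path payoff 143 − 16.4×4.3 = 72.48) won't mimic when 72.48 ≥ 188 − 16.4·s*, i.e. s* ≥ 7.04.
Both must hold, so s* = max(5.02, 7.04) = 7.04. The mid-ability type's constraint binds.

7.04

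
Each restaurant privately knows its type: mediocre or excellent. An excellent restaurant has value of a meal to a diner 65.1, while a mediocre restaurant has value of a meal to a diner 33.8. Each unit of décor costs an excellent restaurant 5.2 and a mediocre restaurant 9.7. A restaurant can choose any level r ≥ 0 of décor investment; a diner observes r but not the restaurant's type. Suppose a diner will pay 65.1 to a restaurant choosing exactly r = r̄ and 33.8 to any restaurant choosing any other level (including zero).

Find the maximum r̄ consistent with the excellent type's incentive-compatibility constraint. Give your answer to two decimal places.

6.02

Choosing r̄ yields the excellent type 65.1 − 5.2·r̄; choosing zero yields 33.8.
The excellent type is indifferent at 65.1 − 5.2·r̄ = 33.8, i.e. r̄ = (65.1 − 33.8) / 5.2 ≈ 6.02.
For any r̄ above 6.02 the excellent type would rather pool at zero, so separation collapses.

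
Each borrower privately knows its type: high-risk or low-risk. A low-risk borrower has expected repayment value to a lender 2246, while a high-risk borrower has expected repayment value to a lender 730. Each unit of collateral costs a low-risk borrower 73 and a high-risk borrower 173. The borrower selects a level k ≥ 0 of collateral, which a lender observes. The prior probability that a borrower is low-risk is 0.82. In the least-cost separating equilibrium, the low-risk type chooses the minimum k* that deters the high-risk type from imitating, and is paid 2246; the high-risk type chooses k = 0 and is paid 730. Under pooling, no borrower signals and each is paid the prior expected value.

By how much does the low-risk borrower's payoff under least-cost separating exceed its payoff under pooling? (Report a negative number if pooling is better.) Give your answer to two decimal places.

Least-cost separating signal: k* solves 730 = 2246 − 173·k*, so k* = (2246 − 730)/173 ≈ 8.7630.
Low-risk type's separating payoff: 2246 − 73 × k* = 2246 − 73 × (2246 − 730)/173 = 2246 − 110668/173 ≈ 1606.3006.
Pooling payoff: 0.82 × 2246 + 0.18 × 730 = 1973.12.
Difference: 1606.3006 − 1973.12 = -366.8194, i.e. -366.82 to two decimal places.
The low-risk type would prefer the pooling outcome.

-366.82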